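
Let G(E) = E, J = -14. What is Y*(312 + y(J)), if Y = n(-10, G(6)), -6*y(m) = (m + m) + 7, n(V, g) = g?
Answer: 1893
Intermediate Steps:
y(m) = -7/6 - m/3 (y(m) = -((m + m) + 7)/6 = -(2*m + 7)/6 = -(7 + 2*m)/6 = -7/6 - m/3)
Y = 6
Y*(312 + y(J)) = 6*(312 + (-7/6 - ⅓*(-14))) = 6*(312 + (-7/6 + 14/3)) = 6*(312 + 7/2) = 6*(631/2) = 1893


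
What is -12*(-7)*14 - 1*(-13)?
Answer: 1189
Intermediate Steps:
-12*(-7)*14 - 1*(-13) = 84*14 + 13 = 1176 + 13 = 1189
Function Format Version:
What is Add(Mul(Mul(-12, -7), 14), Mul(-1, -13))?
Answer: 1189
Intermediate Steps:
Add(Mul(Mul(-12, -7), 14), Mul(-1, -13)) = Add(Mul(84, 14), 13) = Add(1176, 13) = 1189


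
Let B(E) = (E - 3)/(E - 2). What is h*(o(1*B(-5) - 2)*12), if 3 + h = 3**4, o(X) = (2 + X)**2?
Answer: 59904/49 ≈ 1222.5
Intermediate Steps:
B(E) = (-3 + E)/(-2 + E)
h = 78 (h = -3 + 3**4 = -3 + 81 = 78)
h*(o(1*B(-5) - 2)*12) = 78*((2 + (1*((-3 - 5)/(-2 - 5)) - 2))**2*12) = 78*((2 + (1*(-8/(-7)) - 2))**2*12) = 78*((2 + (1*(-1/7*(-8)) - 2))**2*12) = 78*((2 + (1*(8/7) - 2))**2*12) = 78*((2 + (8/7 - 2))**2*12) = 78*((2 - 6/7)**2*12) = 78*((8/7)**2*12) = 78*((64/49)*12) = 78*(768/49) = 59904/49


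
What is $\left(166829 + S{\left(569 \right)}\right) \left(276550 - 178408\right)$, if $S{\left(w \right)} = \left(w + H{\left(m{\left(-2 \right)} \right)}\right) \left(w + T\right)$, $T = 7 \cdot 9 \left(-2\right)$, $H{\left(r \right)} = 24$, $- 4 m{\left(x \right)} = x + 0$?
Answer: $42154736976$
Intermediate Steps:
$m{\left(x \right)} = - \frac{x}{4}$ ($m{\left(x \right)} = - \frac{x + 0}{4} = - \frac{x}{4}$)
$T = -126$ ($T = 63 \left(-2\right) = -126$)
$S{\left(w \right)} = \left(-126 + w\right) \left(24 + w\right)$ ($S{\left(w \right)} = \left(w + 24\right) \left(w - 126\right) = \left(24 + w\right) \left(-126 + w\right) = \left(-126 + w\right) \left(24 + w\right)$)
$\left(166829 + S{\left(569 \right)}\right) \left(276550 - 178408\right) = \left(166829 - \left(61062 - 323761\right)\right) \left(276550 - 178408\right) = \left(166829 - -262699\right) 98142 = \left(166829 + 262699\right) 98142 = 429528 \cdot 98142 = 42154736976$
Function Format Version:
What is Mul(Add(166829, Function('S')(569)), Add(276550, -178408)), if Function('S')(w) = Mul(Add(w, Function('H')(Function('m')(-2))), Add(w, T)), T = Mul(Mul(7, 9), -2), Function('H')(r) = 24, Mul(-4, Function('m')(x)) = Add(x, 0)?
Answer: 42154736976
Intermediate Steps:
Function('m')(x) = Mul(Rational(-1, 4), x) (Function('m')(x) = Mul(Rational(-1, 4), Add(x, 0)) = Mul(Rational(-1, 4), x))
T = -126 (T = Mul(63, -2) = -126)
Function('S')(w) = Mul(Add(-126, w), Add(24, w)) (Function('S')(w) = Mul(Add(w, 24), Add(w, -126)) = Mul(Add(24, w), Add(-126, w)) = Mul(Add(-126, w), Add(24, w)))
Mul(Add(166829, Function('S')(569)), Add(276550, -178408)) = Mul(Add(166829, Add(-3024, Pow(569, 2), Mul(-102, 569))), Add(276550, -178408)) = Mul(Add(166829, Add(-3024, 323761, -58038)), 98142) = Mul(Add(166829, 262699), 98142) = Mul(429528, 98142) = 42154736976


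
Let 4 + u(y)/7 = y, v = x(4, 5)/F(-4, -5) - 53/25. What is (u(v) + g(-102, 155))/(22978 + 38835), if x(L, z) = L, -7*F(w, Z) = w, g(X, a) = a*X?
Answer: -395096/1545325 ≈ -0.25567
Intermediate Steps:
g(X, a) = X*a
F(w, Z) = -w/7
v = 122/25 (v = 4/((-⅐*(-4))) - 53/25 = 4/(4/7) - 53*1/25 = 4*(7/4) - 53/25 = 7 - 53/25 = 122/25 ≈ 4.8800)
u(y) = -28 + 7*y
(u(v) + g(-102, 155))/(22978 + 38835) = ((-28 + 7*(122/25)) - 102*155)/(22978 + 38835) = ((-28 + 854/25) - 15810)/61813 = (154/25 - 15810)*(1/61813) = -395096/25*1/61813 = -395096/1545325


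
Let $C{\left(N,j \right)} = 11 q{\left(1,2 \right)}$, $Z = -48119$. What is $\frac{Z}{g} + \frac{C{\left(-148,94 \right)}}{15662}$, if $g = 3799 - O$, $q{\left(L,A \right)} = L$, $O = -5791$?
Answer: $- \frac{188383572}{37549645} \approx -5.0169$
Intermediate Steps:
$C{\left(N,j \right)} = 11$ ($C{\left(N,j \right)} = 11 \cdot 1 = 11$)
$g = 9590$ ($g = 3799 - -5791 = 3799 + 5791 = 9590$)
$\frac{Z}{g} + \frac{C{\left(-148,94 \right)}}{15662} = - \frac{48119}{9590} + \frac{11}{15662} = - \frac{188383572}{37549645}$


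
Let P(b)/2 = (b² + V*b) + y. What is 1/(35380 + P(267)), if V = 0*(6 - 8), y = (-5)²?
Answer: 1/178008 ≈ 5.6177e-6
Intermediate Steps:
y = 25
V = 0 (V = 0*(-2) = 0)
P(b) = 50 + 2*b² (P(b) = 2*((b² + 0*b) + 25) = 2*((b² + 0) + 25) = 2*(b² + 25) = 2*(25 + b²) = 50 + 2*b²)
1/(35380 + P(267)) = 1/(35380 + (50 + 2*267²)) = 1/(35380 + (50 + 2*71289)) = 1/(35380 + (50 + 142578)) = 1/(35380 + 142628) = 1/178008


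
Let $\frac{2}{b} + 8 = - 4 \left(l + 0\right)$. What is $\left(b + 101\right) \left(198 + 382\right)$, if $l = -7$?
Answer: $58638$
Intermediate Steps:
$b = \frac{1}{10}$ ($b = \frac{2}{-8 - 4 \left(-7 + 0\right)} = \frac{2}{-8 - -28} = \frac{2}{-8 + 28} = \frac{2}{20} = 2 \cdot \frac{1}{20} = \frac{1}{10} \approx 0.1$)
$\left(b + 101\right) \left(198 + 382\right) = \left(\frac{1}{10} + 101\right) \left(198 + 382\right) = \frac{1011}{10} \cdot 580 = 58638$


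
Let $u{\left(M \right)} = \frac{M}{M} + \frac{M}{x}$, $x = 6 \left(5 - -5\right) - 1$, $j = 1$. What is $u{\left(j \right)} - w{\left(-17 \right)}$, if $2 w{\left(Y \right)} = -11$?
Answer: $\frac{769}{118} \approx 6.517$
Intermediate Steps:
$w{\left(Y \right)} = - \frac{11}{2}$ ($w{\left(Y \right)} = \frac{1}{2} \left(-11\right) = - \frac{11}{2}$)
$x = 59$ ($x = 6 \left(5 + 5\right) - 1 = 6 \cdot 10 - 1 = 60 - 1 = 59$)
$u{\left(M \right)} = 1 + \frac{M}{59}$ ($u{\left(M \right)} = \frac{M}{M} + \frac{M}{59} = 1 + M \frac{1}{59} = 1 + \frac{M}{59}$)
$u{\left(j \right)} - w{\left(-17 \right)} = \left(1 + \frac{1}{59} \cdot 1\right) - - \frac{11}{2} = \left(1 + \frac{1}{59}\right) + \frac{11}{2} = \frac{60}{59} + \frac{11}{2} = \frac{769}{118}$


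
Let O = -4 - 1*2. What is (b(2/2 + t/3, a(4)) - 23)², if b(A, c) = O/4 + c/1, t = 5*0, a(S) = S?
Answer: 1681/4 ≈ 420.25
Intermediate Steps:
O = -6 (O = -4 - 2 = -6)
t = 0
b(A, c) = -3/2 + c (b(A, c) = -6/4 + c/1 = -6*¼ + c*1 = -3/2 + c)
(b(2/2 + t/3, a(4)) - 23)² = ((-3/2 + 4) - 23)² = (5/2 - 23)² = (-41/2)² = 1681/4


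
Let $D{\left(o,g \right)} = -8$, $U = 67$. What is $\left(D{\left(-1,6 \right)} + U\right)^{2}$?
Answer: $3481$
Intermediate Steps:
$\left(D{\left(-1,6 \right)} + U\right)^{2} = \left(-8 + 67\right)^{2} = 59^{2} = 3481$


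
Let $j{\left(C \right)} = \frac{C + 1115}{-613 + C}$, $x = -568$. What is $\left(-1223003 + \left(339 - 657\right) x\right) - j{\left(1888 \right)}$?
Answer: $- \frac{443012076}{425} \approx -1.0424 \cdot 10^{6}$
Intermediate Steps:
$j{\left(C \right)} = \frac{1115 + C}{-613 + C}$
$\left(-1223003 + \left(339 - 657\right) x\right) - j{\left(1888 \right)} = \left(-1223003 + \left(339 - 657\right) \left(-568\right)\right) - \frac{1115 + 1888}{-613 + 1888} = \left(-1223003 - -180624\right) - \frac{1}{1275} \cdot 3003 = \left(-1223003 + 180624\right) - \frac{1}{1275} \cdot 3003 = -1042379 - \frac{1001}{425} = - \frac{443012076}{425}$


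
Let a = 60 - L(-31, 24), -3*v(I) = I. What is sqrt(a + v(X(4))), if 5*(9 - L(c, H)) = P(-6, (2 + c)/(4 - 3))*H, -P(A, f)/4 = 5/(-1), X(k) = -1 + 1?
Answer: 7*sqrt(3) ≈ 12.124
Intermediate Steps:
X(k) = 0
v(I) = -I/3
P(A, f) = 20 (P(A, f) = -20/(-1) = -20*(-1) = -4*(-5) = 20)
L(c, H) = 9 - 4*H
a = 147 (a = 60 - (9 - 4*24) = 60 - (9 - 96) = 60 - 1*(-87) = 60 + 87 = 147)
sqrt(a + v(X(4))) = sqrt(147 - 1/3*0) = sqrt(147 + 0) = sqrt(147) = 7*sqrt(3)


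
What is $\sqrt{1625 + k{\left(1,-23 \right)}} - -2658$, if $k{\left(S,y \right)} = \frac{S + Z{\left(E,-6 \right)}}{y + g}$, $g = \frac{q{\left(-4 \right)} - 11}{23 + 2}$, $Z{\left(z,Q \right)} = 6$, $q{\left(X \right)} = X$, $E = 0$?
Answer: $2658 + \frac{\sqrt{22622370}}{118} \approx 2698.3$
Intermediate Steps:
$g = - \frac{3}{5}$ ($g = \frac{-4 - 11}{23 + 2} = - \frac{15}{25} = \left(-15\right) \frac{1}{25} = - \frac{3}{5} \approx -0.6$)
$k{\left(S,y \right)} = \frac{6 + S}{- \frac{3}{5} + y}$ ($k{\left(S,y \right)} = \frac{S + 6}{y - \frac{3}{5}} = \frac{6 + S}{- \frac{3}{5} + y}$)
$\sqrt{1625 + k{\left(1,-23 \right)}} - -2658 = \sqrt{1625 + \frac{5 \left(6 + 1\right)}{-3 + 5 \left(-23\right)}} - -2658 = \sqrt{1625 + 5 \frac{1}{-3 - 115} \cdot 7} + 2658 = \sqrt{1625 + 5 \frac{1}{-118} \cdot 7} + 2658 = \sqrt{1625 + 5 \left(- \frac{1}{118}\right) 7} + 2658 = \sqrt{1625 - \frac{35}{118}} + 2658 = \sqrt{\frac{191715}{118}} + 2658 = \frac{\sqrt{22622370}}{118} + 2658 = 2658 + \frac{\sqrt{22622370}}{118}$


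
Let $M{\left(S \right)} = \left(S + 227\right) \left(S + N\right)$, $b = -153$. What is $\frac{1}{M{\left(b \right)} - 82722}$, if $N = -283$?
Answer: $- \frac{1}{114986} \approx -8.6967 \cdot 10^{-6}$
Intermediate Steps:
$M{\left(S \right)} = \left(-283 + S\right) \left(227 + S\right)$ ($M{\left(S \right)} = \left(S + 227\right) \left(S - 283\right) = \left(227 + S\right) \left(-283 + S\right) = \left(-283 + S\right) \left(227 + S\right)$)
$\frac{1}{M{\left(b \right)} - 82722} = \frac{1}{\left(-64241 + \left(-153\right)^{2} - -8568\right) - 82722} = \frac{1}{\left(-64241 + 23409 + 8568\right) - 82722} = \frac{1}{-32264 - 82722} = \frac{1}{-114986} = - \frac{1}{114986}$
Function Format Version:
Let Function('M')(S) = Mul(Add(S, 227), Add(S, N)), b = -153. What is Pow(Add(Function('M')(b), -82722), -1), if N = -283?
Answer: Rational(-1, 114986) ≈ -8.6967e-6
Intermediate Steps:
Function('M')(S) = Mul(Add(-283, S), Add(227, S)) (Function('M')(S) = Mul(Add(S, 227), Add(S, -283)) = Mul(Add(227, S), Add(-283, S)) = Mul(Add(-283, S), Add(227, S)))
Pow(Add(Function('M')(b), -82722), -1) = Pow(Add(Add(-64241, Pow(-153, 2), Mul(-56, -153)), -82722), -1) = Pow(Add(Add(-64241, 23409, 8568), -82722), -1) = Pow(Add(-32264, -82722), -1) = Pow(-114986, -1) = Rational(-1, 114986)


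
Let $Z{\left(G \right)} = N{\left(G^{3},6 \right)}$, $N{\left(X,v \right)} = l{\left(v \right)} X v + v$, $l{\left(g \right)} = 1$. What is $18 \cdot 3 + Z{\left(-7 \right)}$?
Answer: $-1998$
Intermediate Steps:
$N{\left(X,v \right)} = v + X v$ ($N{\left(X,v \right)} = 1 X v + v = X v + v = v + X v$)
$Z{\left(G \right)} = 6 + 6 G^{3}$ ($Z{\left(G \right)} = 6 \left(1 + G^{3}\right) = 6 + 6 G^{3}$)
$18 \cdot 3 + Z{\left(-7 \right)} = 18 \cdot 3 + \left(6 + 6 \left(-7\right)^{3}\right) = 54 + \left(6 + 6 \left(-343\right)\right) = 54 + \left(6 - 2058\right) = 54 - 2052 = -1998$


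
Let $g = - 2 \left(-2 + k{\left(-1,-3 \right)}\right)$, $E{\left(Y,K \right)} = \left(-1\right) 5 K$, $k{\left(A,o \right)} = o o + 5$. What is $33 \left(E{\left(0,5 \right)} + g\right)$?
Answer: $-1617$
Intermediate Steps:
$k{\left(A,o \right)} = 5 + o^{2}$ ($k{\left(A,o \right)} = o^{2} + 5 = 5 + o^{2}$)
$E{\left(Y,K \right)} = - 5 K$
$g = -24$ ($g = - 2 \left(-2 + \left(5 + \left(-3\right)^{2}\right)\right) = - 2 \left(-2 + \left(5 + 9\right)\right) = - 2 \left(-2 + 14\right) = \left(-2\right) 12 = -24$)
$33 \left(E{\left(0,5 \right)} + g\right) = 33 \left(\left(-5\right) 5 - 24\right) = 33 \left(-25 - 24\right) = 33 \left(-49\right) = -1617$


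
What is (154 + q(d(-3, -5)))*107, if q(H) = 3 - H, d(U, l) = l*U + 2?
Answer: 14980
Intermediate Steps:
d(U, l) = 2 + U*l (d(U, l) = U*l + 2 = 2 + U*l)
(154 + q(d(-3, -5)))*107 = (154 + (3 - (2 - 3*(-5))))*107 = (154 + (3 - (2 + 15)))*107 = (154 + (3 - 1*17))*107 = (154 + (3 - 17))*107 = (154 - 14)*107 = 140*107 = 14980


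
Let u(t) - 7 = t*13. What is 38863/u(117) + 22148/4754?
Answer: 109298423/3632056 ≈ 30.093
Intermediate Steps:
u(t) = 7 + 13*t (u(t) = 7 + t*13 = 7 + 13*t)
38863/u(117) + 22148/4754 = 38863/(7 + 13*117) + 22148/4754 = 38863/(7 + 1521) + 22148*(1/4754) = 38863/1528 + 11074/2377 = 109298423/3632056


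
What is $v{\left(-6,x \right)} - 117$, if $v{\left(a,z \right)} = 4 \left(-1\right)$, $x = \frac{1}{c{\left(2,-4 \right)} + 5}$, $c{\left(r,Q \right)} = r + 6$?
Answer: $-121$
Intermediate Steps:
$c{\left(r,Q \right)} = 6 + r$
$x = \frac{1}{13}$ ($x = \frac{1}{\left(6 + 2\right) + 5} = \frac{1}{8 + 5} = \frac{1}{13} \approx 0.076923$)
$v{\left(a,z \right)} = -4$
$v{\left(-6,x \right)} - 117 = -4 - 117 = -121$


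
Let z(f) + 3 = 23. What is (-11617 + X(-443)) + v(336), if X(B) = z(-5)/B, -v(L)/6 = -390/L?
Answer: -144011443/12404 ≈ -11610.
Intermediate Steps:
v(L) = 2340/L (v(L) = -(-2340)/L = 2340/L)
z(f) = 20 (z(f) = -3 + 23 = 20)
X(B) = 20/B
(-11617 + X(-443)) + v(336) = (-11617 + 20/(-443)) + 2340/336 = (-11617 + 20*(-1/443)) + 2340*(1/336) = (-11617 - 20/443) + 195/28 = -5146351/443 + 195/28 = -144011443/12404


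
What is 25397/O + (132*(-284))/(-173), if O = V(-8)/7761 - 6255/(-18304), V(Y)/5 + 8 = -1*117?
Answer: 48118895965008/493782655 ≈ 97450.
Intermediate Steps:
V(Y) = -625 (V(Y) = -40 + 5*(-1*117) = -40 + 5*(-117) = -40 - 585 = -625)
O = 2854235/10927488 (O = -625/7761 - 6255/(-18304) = -625*1/7761 - 6255*(-1/18304) = -625/7761 + 6255/18304 = 2854235/10927488 ≈ 0.26120)
25397/O + (132*(-284))/(-173) = 25397/(2854235/10927488) + (132*(-284))/(-173) = 25397*(10927488/2854235) - 37488*(-1/173) = 277525412736/2854235 + 37488/173 = 48118895965008/493782655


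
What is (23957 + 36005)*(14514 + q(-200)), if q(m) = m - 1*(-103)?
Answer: 864472154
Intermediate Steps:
q(m) = 103 + m (q(m) = m + 103 = 103 + m)
(23957 + 36005)*(14514 + q(-200)) = (23957 + 36005)*(14514 + (103 - 200)) = 59962*(14514 - 97) = 59962*14417 = 864472154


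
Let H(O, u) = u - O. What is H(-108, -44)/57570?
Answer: 32/28785 ≈ 0.0011117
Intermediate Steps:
H(-108, -44)/57570 = (-44 - 1*(-108))/57570 = (-44 + 108)*(1/57570) = 64*(1/57570) = 32/28785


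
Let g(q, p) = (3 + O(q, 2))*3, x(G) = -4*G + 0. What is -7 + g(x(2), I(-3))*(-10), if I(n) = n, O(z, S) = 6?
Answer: -277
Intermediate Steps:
x(G) = -4*G
g(q, p) = 27 (g(q, p) = (3 + 6)*3 = 9*3 = 27)
-7 + g(x(2), I(-3))*(-10) = -7 + 27*(-10) = -7 - 270 = -277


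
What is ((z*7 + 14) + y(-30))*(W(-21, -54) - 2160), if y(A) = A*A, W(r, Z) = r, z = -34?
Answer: -1474356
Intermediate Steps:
y(A) = A**2
((z*7 + 14) + y(-30))*(W(-21, -54) - 2160) = ((-34*7 + 14) + (-30)**2)*(-21 - 2160) = ((-238 + 14) + 900)*(-2181) = (-224 + 900)*(-2181) = 676*(-2181) = -1474356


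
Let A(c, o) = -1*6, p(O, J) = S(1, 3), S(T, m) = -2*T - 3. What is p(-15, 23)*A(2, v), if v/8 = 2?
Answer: 30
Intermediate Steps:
S(T, m) = -3 - 2*T
p(O, J) = -5 (p(O, J) = -3 - 2*1 = -3 - 2 = -5)
v = 16 (v = 8*2 = 16)
A(c, o) = -6
p(-15, 23)*A(2, v) = -5*(-6) = 30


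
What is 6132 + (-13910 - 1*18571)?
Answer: -26349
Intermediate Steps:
6132 + (-13910 - 1*18571) = 6132 + (-13910 - 18571) = 6132 - 32481 = -26349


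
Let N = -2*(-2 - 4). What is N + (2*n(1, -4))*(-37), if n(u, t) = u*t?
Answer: 308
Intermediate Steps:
n(u, t) = t*u
N = 12 (N = -2*(-6) = 12)
N + (2*n(1, -4))*(-37) = 12 + (2*(-4*1))*(-37) = 12 + (2*(-4))*(-37) = 12 - 8*(-37) = 12 + 296 = 308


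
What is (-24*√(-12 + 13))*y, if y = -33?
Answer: 792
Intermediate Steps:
(-24*√(-12 + 13))*y = -24*√(-12 + 13)*(-33) = -24*√1*(-33) = -24*1*(-33) = -24*(-33) = 792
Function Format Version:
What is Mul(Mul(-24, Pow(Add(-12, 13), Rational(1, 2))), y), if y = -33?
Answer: 792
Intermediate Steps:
Mul(Mul(-24, Pow(Add(-12, 13), Rational(1, 2))), y) = Mul(Mul(-24, Pow(Add(-12, 13), Rational(1, 2))), -33) = Mul(Mul(-24, Pow(1, Rational(1, 2))), -33) = Mul(Mul(-24, 1), -33) = Mul(-24, -33) = 792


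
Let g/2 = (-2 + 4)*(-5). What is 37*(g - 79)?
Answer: -3663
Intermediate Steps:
g = -20 (g = 2*((-2 + 4)*(-5)) = 2*(2*(-5)) = 2*(-10) = -20)
37*(g - 79) = 37*(-20 - 79) = 37*(-99) = -3663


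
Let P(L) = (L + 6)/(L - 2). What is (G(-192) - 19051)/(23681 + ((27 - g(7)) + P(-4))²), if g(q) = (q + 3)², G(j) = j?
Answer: -173187/261529 ≈ -0.66221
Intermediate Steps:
g(q) = (3 + q)²
P(L) = (6 + L)/(-2 + L)
(G(-192) - 19051)/(23681 + ((27 - g(7)) + P(-4))²) = (-192 - 19051)/(23681 + ((27 - (3 + 7)²) + (6 - 4)/(-2 - 4))²) = -19243/(23681 + ((27 - 1*10²) + 2/(-6))²) = -19243/(23681 + ((27 - 1*100) - ⅙*2)²) = -19243/(23681 + ((27 - 100) - ⅓)²) = -19243/(23681 + (-73 - ⅓)²) = -19243/(23681 + (-220/3)²) = -19243/(23681 + 48400/9) = -19243/261529/9 = -19243*9/261529 = -173187/261529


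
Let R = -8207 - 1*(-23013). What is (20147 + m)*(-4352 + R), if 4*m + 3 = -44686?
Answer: 187644073/2 ≈ 9.3822e+7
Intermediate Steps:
m = -44689/4 (m = -3/4 + (1/4)*(-44686) = -3/4 - 22343/2 = -44689/4 ≈ -11172.)
R = 14806 (R = -8207 + 23013 = 14806)
(20147 + m)*(-4352 + R) = (20147 - 44689/4)*(-4352 + 14806) = (35899/4)*10454 = 187644073/2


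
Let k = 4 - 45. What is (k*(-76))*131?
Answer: 408196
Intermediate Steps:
k = -41
(k*(-76))*131 = -41*(-76)*131 = 3116*131 = 408196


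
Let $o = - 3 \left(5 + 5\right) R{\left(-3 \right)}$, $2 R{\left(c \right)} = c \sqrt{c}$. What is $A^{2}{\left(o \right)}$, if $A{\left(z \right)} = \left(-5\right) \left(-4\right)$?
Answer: $400$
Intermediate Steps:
$R{\left(c \right)} = \frac{c^{\frac{3}{2}}}{2}$ ($R{\left(c \right)} = \frac{c \sqrt{c}}{2} = \frac{c^{\frac{3}{2}}}{2}$)
$o = 45 i \sqrt{3}$ ($o = - 3 \left(5 + 5\right) \frac{\left(-3\right)^{\frac{3}{2}}}{2} = \left(-3\right) 10 \frac{\left(-3\right) i \sqrt{3}}{2} = - 30 \left(- \frac{3 i \sqrt{3}}{2}\right) = 45 i \sqrt{3} \approx 77.942 i$)
$A{\left(z \right)} = 20$
$A^{2}{\left(o \right)} = 20^{2} = 400$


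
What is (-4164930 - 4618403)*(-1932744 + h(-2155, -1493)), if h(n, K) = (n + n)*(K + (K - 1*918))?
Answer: -130814534902168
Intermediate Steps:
h(n, K) = 2*n*(-918 + 2*K) (h(n, K) = (2*n)*(K + (K - 918)) = (2*n)*(K + (-918 + K)) = (2*n)*(-918 + 2*K) = 2*n*(-918 + 2*K))
(-4164930 - 4618403)*(-1932744 + h(-2155, -1493)) = (-4164930 - 4618403)*(-1932744 + 4*(-2155)*(-459 - 1493)) = -8783333*(-1932744 + 4*(-2155)*(-1952)) = -8783333*(-1932744 + 16826240) = -8783333*14893496 = -130814534902168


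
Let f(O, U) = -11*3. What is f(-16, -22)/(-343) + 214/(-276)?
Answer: -32147/47334 ≈ -0.67915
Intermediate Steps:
f(O, U) = -33
f(-16, -22)/(-343) + 214/(-276) = -33/(-343) + 214/(-276) = -33*(-1/343) + 214*(-1/276) = 33/343 - 107/138 = -32147/47334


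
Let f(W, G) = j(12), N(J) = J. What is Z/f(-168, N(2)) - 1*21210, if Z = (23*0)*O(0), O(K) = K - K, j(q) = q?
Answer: -21210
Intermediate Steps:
O(K) = 0
f(W, G) = 12
Z = 0 (Z = (23*0)*0 = 0*0 = 0)
Z/f(-168, N(2)) - 1*21210 = 0/12 - 1*21210 = 0*(1/12) - 21210 = 0 - 21210 = -21210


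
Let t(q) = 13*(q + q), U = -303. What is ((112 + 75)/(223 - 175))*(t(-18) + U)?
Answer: -48059/16 ≈ -3003.7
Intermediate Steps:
t(q) = 26*q (t(q) = 13*(2*q) = 26*q)
((112 + 75)/(223 - 175))*(t(-18) + U) = ((112 + 75)/(223 - 175))*(26*(-18) - 303) = (187/48)*(-468 - 303) = (187*(1/48))*(-771) = (187/48)*(-771) = -48059/16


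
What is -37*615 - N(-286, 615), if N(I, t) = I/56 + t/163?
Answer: -103847731/4564 ≈ -22754.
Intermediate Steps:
N(I, t) = I/56 + t/163 (N(I, t) = I*(1/56) + t*(1/163) = I/56 + t/163)
-37*615 - N(-286, 615) = -37*615 - ((1/56)*(-286) + (1/163)*615) = -22755 - (-143/28 + 615/163) = -22755 - 1*(-6089/4564) = -22755 + 6089/4564 = -103847731/4564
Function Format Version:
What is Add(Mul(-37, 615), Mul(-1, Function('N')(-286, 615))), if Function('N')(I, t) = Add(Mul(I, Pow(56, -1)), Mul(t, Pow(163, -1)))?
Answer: Rational(-103847731, 4564) ≈ -22754.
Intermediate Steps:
Function('N')(I, t) = Add(Mul(Rational(1, 56), I), Mul(Rational(1, 163), t)) (Function('N')(I, t) = Add(Mul(I, Rational(1, 56)), Mul(t, Rational(1, 163))) = Add(Mul(Rational(1, 56), I), Mul(Rational(1, 163), t)))
Add(Mul(-37, 615), Mul(-1, Function('N')(-286, 615))) = Add(Mul(-37, 615), Mul(-1, Add(Mul(Rational(1, 56), -286), Mul(Rational(1, 163), 615)))) = Add(-22755, Mul(-1, Add(Rational(-143, 28), Rational(615, 163)))) = Add(-22755, Mul(-1, Rational(-6089, 4564))) = Add(-22755, Rational(6089, 4564)) = Rational(-103847731, 4564)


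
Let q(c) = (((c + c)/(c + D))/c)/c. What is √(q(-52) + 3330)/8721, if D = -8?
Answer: √2025972390/6802380 ≈ 0.0066169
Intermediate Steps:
q(c) = 2/(c*(-8 + c)) (q(c) = (((c + c)/(c - 8))/c)/c = (((2*c)/(-8 + c))/c)/c = ((2*c/(-8 + c))/c)/c = (2/(-8 + c))/c = 2/(c*(-8 + c)))
√(q(-52) + 3330)/8721 = √(2/(-52*(-8 - 52)) + 3330)/8721 = √(2*(-1/52)/(-60) + 3330)*(1/8721) = √(2*(-1/52)*(-1/60) + 3330)*(1/8721) = √(1/1560 + 3330)*(1/8721) = √(5194801/1560)*(1/8721) = (√2025972390/780)*(1/8721) = √2025972390/6802380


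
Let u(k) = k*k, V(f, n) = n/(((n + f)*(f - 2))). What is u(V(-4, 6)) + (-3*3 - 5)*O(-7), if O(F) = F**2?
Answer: -2743/4 ≈ -685.75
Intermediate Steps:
V(f, n) = n/((-2 + f)*(f + n)) (V(f, n) = n/(((f + n)*(-2 + f))) = n/(((-2 + f)*(f + n))) = n*(1/((-2 + f)*(f + n))) = n/((-2 + f)*(f + n)))
u(k) = k**2
u(V(-4, 6)) + (-3*3 - 5)*O(-7) = (6/((-4)**2 - 2*(-4) - 2*6 - 4*6))**2 + (-3*3 - 5)*(-7)**2 = (6/(16 + 8 - 12 - 24))**2 + (-9 - 5)*49 = (6/(-12))**2 - 14*49 = (6*(-1/12))**2 - 686 = (-1/2)**2 - 686 = 1/4 - 686 = -2743/4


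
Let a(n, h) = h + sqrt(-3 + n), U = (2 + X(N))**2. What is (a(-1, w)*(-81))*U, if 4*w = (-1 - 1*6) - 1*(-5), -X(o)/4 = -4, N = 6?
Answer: 13122 - 52488*I ≈ 13122.0 - 52488.0*I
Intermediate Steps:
X(o) = 16 (X(o) = -4*(-4) = 16)
U = 324 (U = (2 + 16)**2 = 18**2 = 324)
w = -1/2 (w = ((-1 - 1*6) - 1*(-5))/4 = ((-1 - 6) + 5)/4 = (-7 + 5)/4 = (1/4)*(-2) = -1/2 ≈ -0.50000)
(a(-1, w)*(-81))*U = ((-1/2 + sqrt(-3 - 1))*(-81))*324 = ((-1/2 + sqrt(-4))*(-81))*324 = ((-1/2 + 2*I)*(-81))*324 = (81/2 - 162*I)*324 = 13122 - 52488*I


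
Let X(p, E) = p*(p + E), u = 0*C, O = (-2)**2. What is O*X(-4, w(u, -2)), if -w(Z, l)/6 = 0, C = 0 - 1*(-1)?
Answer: 64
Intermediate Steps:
C = 1 (C = 0 + 1 = 1)
O = 4
u = 0 (u = 0*1 = 0)
w(Z, l) = 0 (w(Z, l) = -6*0 = 0)
X(p, E) = p*(E + p)
O*X(-4, w(u, -2)) = 4*(-4*(0 - 4)) = 4*(-4*(-4)) = 4*16 = 64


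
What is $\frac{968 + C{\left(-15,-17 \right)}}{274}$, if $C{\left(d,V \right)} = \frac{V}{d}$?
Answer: $\frac{14537}{4110} \approx 3.537$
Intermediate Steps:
$\frac{968 + C{\left(-15,-17 \right)}}{274} = \frac{968 - \frac{17}{-15}}{274} = \frac{968 - - \frac{17}{15}}{274} = \frac{968 + \frac{17}{15}}{274} = \frac{1}{274} \cdot \frac{14537}{15} = \frac{14537}{4110}$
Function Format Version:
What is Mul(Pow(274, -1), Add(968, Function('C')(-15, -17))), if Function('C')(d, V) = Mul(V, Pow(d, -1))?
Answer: Rational(14537, 4110) ≈ 3.5370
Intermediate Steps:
Mul(Pow(274, -1), Add(968, Function('C')(-15, -17))) = Mul(Pow(274, -1), Add(968, Mul(-17, Pow(-15, -1)))) = Mul(Rational(1, 274), Add(968, Mul(-17, Rational(-1, 15)))) = Mul(Rational(1, 274), Add(968, Rational(17, 15))) = Mul(Rational(1, 274), Rational(14537, 15)) = Rational(14537, 4110)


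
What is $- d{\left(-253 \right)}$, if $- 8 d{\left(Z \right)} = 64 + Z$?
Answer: $- \frac{189}{8} \approx -23.625$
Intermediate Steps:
$d{\left(Z \right)} = -8 - \frac{Z}{8}$ ($d{\left(Z \right)} = - \frac{64 + Z}{8} = -8 - \frac{Z}{8}$)
$- d{\left(-253 \right)} = - (-8 - - \frac{253}{8}) = - (-8 + \frac{253}{8}) = \left(-1\right) \frac{189}{8} = - \frac{189}{8}$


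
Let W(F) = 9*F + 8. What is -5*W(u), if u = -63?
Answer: 2795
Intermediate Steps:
W(F) = 8 + 9*F
-5*W(u) = -5*(8 + 9*(-63)) = -5*(8 - 567) = -5*(-559) = 2795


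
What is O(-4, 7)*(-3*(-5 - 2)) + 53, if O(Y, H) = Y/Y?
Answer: 74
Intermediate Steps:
O(Y, H) = 1
O(-4, 7)*(-3*(-5 - 2)) + 53 = 1*(-3*(-5 - 2)) + 53 = 1*(-3*(-7)) + 53 = 1*21 + 53 = 21 + 53 = 74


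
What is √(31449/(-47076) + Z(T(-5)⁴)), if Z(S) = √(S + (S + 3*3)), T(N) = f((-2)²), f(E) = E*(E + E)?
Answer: √(-41124809 + 61559716*√2097161)/7846 ≈ 38.046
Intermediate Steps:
f(E) = 2*E² (f(E) = E*(2*E) = 2*E²)
T(N) = 32 (T(N) = 2*((-2)²)² = 2*4² = 2*16 = 32)
Z(S) = √(9 + 2*S) (Z(S) = √(S + (S + 9)) = √(S + (9 + S)) = √(9 + 2*S))
√(31449/(-47076) + Z(T(-5)⁴)) = √(31449/(-47076) + √(9 + 2*32⁴)) = √(31449*(-1/47076) + √(9 + 2*1048576)) = √(-10483/15692 + √(9 + 2097152)) = √(-10483/15692 + √2097161)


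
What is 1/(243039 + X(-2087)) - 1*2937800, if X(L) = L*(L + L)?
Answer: -26305581190599/8954177 ≈ -2.9378e+6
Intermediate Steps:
X(L) = 2*L**2 (X(L) = L*(2*L) = 2*L**2)
1/(243039 + X(-2087)) - 1*2937800 = 1/(243039 + 2*(-2087)**2) - 1*2937800 = 1/(243039 + 2*4355569) - 2937800 = 1/(243039 + 8711138) - 2937800 = 1/8954177 - 2937800 = -26305581190599/8954177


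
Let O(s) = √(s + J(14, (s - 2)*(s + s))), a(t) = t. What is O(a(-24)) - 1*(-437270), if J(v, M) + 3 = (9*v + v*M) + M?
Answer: 437270 + 3*√2091 ≈ 4.3741e+5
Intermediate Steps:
J(v, M) = -3 + M + 9*v + M*v (J(v, M) = -3 + ((9*v + v*M) + M) = -3 + ((9*v + M*v) + M) = -3 + (M + 9*v + M*v) = -3 + M + 9*v + M*v)
O(s) = √(123 + s + 30*s*(-2 + s)) (O(s) = √(s + (-3 + (s - 2)*(s + s) + 9*14 + ((s - 2)*(s + s))*14)) = √(s + (-3 + (-2 + s)*(2*s) + 126 + ((-2 + s)*(2*s))*14)) = √(s + (-3 + 2*s*(-2 + s) + 126 + (2*s*(-2 + s))*14)) = √(s + (-3 + 2*s*(-2 + s) + 126 + 28*s*(-2 + s))) = √(s + (123 + 30*s*(-2 + s))) = √(123 + s + 30*s*(-2 + s)))
O(a(-24)) - 1*(-437270) = √(123 - 24 + 30*(-24)*(-2 - 24)) - 1*(-437270) = √(123 - 24 + 30*(-24)*(-26)) + 437270 = √(123 - 24 + 18720) + 437270 = √18819 + 437270 = 3*√2091 + 437270 = 437270 + 3*√2091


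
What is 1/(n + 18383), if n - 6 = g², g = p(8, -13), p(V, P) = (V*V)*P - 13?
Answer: 1/732414 ≈ 1.3653e-6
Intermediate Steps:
p(V, P) = -13 + P*V² (p(V, P) = V²*P - 13 = P*V² - 13 = -13 + P*V²)
g = -845 (g = -13 - 13*8² = -13 - 13*64 = -13 - 832 = -845)
n = 714031 (n = 6 + (-845)² = 6 + 714025 = 714031)
1/(n + 18383) = 1/(714031 + 18383) = 1/732414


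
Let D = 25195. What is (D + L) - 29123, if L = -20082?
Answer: -24010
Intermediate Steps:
(D + L) - 29123 = (25195 - 20082) - 29123 = 5113 - 29123 = -24010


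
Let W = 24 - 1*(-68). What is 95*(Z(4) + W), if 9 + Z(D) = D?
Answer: 8265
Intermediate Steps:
Z(D) = -9 + D
W = 92 (W = 24 + 68 = 92)
95*(Z(4) + W) = 95*((-9 + 4) + 92) = 95*(-5 + 92) = 95*87 = 8265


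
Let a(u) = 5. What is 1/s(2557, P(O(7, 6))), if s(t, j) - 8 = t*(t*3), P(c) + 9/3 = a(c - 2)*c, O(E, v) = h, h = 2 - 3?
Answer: 1/19614755 ≈ 5.0982e-8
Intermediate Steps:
h = -1
O(E, v) = -1
P(c) = -3 + 5*c
s(t, j) = 8 + 3*t**2 (s(t, j) = 8 + t*(t*3) = 8 + t*(3*t) = 8 + 3*t**2)
1/s(2557, P(O(7, 6))) = 1/(8 + 3*2557**2) = 1/(8 + 3*6538249) = 1/(8 + 19614747) = 1/19614755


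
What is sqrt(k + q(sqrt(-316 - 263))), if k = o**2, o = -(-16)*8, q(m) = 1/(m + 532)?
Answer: sqrt((8716289 + 16384*I*sqrt(579))/(532 + I*sqrt(579))) ≈ 128.0 - 0.e-7*I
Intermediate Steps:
q(m) = 1/(532 + m)
o = 128 (o = -8*(-2)*8 = 16*8 = 128)
k = 16384 (k = 128**2 = 16384)
sqrt(k + q(sqrt(-316 - 263))) = sqrt(16384 + 1/(532 + sqrt(-316 - 263))) = sqrt(16384 + 1/(532 + sqrt(-579))) = sqrt(16384 + 1/(532 + I*sqrt(579)))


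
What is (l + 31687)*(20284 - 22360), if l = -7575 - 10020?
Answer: -29254992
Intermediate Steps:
l = -17595
(l + 31687)*(20284 - 22360) = (-17595 + 31687)*(20284 - 22360) = 14092*(-2076) = -29254992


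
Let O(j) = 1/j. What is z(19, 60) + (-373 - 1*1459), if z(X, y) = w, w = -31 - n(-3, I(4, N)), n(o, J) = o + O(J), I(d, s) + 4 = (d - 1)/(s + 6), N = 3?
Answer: -20457/11 ≈ -1859.7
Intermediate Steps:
I(d, s) = -4 + (-1 + d)/(6 + s) (I(d, s) = -4 + (d - 1)/(s + 6) = -4 + (-1 + d)/(6 + s))
n(o, J) = o + 1/J
w = -305/11 (w = -31 - (-3 + 1/((-25 + 4 - 4*3)/(6 + 3))) = -31 - (-3 + 1/((-25 + 4 - 12)/9)) = -31 - (-3 + 1/((⅑)*(-33))) = -31 - (-3 + 1/(-11/3)) = -31 - (-3 - 3/11) = -31 - 1*(-36/11) = -31 + 36/11 = -305/11 ≈ -27.727)
z(X, y) = -305/11
z(19, 60) + (-373 - 1*1459) = -305/11 + (-373 - 1*1459) = -305/11 + (-373 - 1459) = -305/11 - 1832 = -20457/11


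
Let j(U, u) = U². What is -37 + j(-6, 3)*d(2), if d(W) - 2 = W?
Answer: 107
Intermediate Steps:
d(W) = 2 + W
-37 + j(-6, 3)*d(2) = -37 + (-6)²*(2 + 2) = -37 + 36*4 = -37 + 144 = 107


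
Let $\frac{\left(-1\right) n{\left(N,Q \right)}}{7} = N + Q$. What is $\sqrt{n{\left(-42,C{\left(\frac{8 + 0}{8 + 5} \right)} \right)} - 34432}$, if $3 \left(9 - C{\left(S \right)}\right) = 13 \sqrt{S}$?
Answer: $\frac{\sqrt{-307809 + 42 \sqrt{26}}}{3} \approx 184.87 i$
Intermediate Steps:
$C{\left(S \right)} = 9 - \frac{13 \sqrt{S}}{3}$
$n{\left(N,Q \right)} = - 7 N - 7 Q$ ($n{\left(N,Q \right)} = - 7 \left(N + Q\right) = - 7 N - 7 Q$)
$\sqrt{n{\left(-42,C{\left(\frac{8 + 0}{8 + 5} \right)} \right)} - 34432} = \sqrt{\left(\left(-7\right) \left(-42\right) - 7 \left(9 - \frac{13 \sqrt{\frac{8 + 0}{8 + 5}}}{3}\right)\right) - 34432} = \sqrt{\left(294 - 7 \left(9 - \frac{13 \sqrt{\frac{8}{13}}}{3}\right)\right) - 34432} = \sqrt{\left(294 - 7 \left(9 - \frac{13 \frac{2 \sqrt{26}}{13}}{3}\right)\right) - 34432} = \sqrt{\left(294 - 7 \left(9 - \frac{2 \sqrt{26}}{3}\right)\right) - 34432} = \sqrt{\left(294 - \left(63 - \frac{14 \sqrt{26}}{3}\right)\right) - 34432} = \sqrt{\left(231 + \frac{14 \sqrt{26}}{3}\right) - 34432} = \sqrt{-34201 + \frac{14 \sqrt{26}}{3}}$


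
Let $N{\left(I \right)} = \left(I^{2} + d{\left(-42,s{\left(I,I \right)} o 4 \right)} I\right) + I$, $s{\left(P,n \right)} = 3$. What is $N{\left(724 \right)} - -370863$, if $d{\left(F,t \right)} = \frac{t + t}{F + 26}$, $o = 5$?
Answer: $890333$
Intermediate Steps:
$d{\left(F,t \right)} = \frac{2 t}{26 + F}$
$N{\left(I \right)} = I^{2} - \frac{13 I}{2}$ ($N{\left(I \right)} = \left(I^{2} + \frac{2 \cdot 3 \cdot 5 \cdot 4}{26 - 42} I\right) + I = \left(I^{2} + \frac{2 \cdot 15 \cdot 4}{-16} I\right) + I = \left(I^{2} + 2 \cdot 60 \left(- \frac{1}{16}\right) I\right) + I = \left(I^{2} - \frac{15 I}{2}\right) + I = I^{2} - \frac{13 I}{2}$)
$N{\left(724 \right)} - -370863 = \frac{1}{2} \cdot 724 \left(-13 + 2 \cdot 724\right) - -370863 = \frac{1}{2} \cdot 724 \left(-13 + 1448\right) + 370863 = \frac{1}{2} \cdot 724 \cdot 1435 + 370863 = 519470 + 370863 = 890333$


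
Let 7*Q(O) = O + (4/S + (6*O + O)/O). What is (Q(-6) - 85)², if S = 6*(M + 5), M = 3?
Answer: 50794129/7056 ≈ 7198.7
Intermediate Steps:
S = 48 (S = 6*(3 + 5) = 6*8 = 48)
Q(O) = 85/84 + O/7 (Q(O) = (O + (4/48 + (6*O + O)/O))/7 = (O + (4*(1/48) + (7*O)/O))/7 = (O + (1/12 + 7))/7 = (O + 85/12)/7 = (85/12 + O)/7 = 85/84 + O/7)
(Q(-6) - 85)² = ((85/84 + (⅐)*(-6)) - 85)² = ((85/84 - 6/7) - 85)² = (13/84 - 85)² = (-7127/84)² = 50794129/7056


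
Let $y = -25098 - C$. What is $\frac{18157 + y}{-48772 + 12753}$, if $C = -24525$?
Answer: $- \frac{17584}{36019} \approx -0.48819$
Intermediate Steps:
$y = -573$ ($y = -25098 - -24525 = -25098 + 24525 = -573$)
$\frac{18157 + y}{-48772 + 12753} = \frac{18157 - 573}{-48772 + 12753} = \frac{17584}{-36019} = 17584 \left(- \frac{1}{36019}\right) = - \frac{17584}{36019}$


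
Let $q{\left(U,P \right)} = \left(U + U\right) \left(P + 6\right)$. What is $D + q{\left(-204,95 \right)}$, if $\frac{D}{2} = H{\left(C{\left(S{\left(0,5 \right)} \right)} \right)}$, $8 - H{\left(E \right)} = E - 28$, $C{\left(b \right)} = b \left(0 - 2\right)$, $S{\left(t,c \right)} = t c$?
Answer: $-41136$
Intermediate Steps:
$S{\left(t,c \right)} = c t$
$q{\left(U,P \right)} = 2 U \left(6 + P\right)$
$C{\left(b \right)} = - 2 b$ ($C{\left(b \right)} = b \left(-2\right) = - 2 b$)
$H{\left(E \right)} = 36 - E$ ($H{\left(E \right)} = 8 - \left(E - 28\right) = 8 - \left(-28 + E\right) = 36 - E$)
$D = 72$ ($D = 2 \left(36 - - 2 \cdot 5 \cdot 0\right) = 2 \left(36 - \left(-2\right) 0\right) = 2 \left(36 - 0\right) = 2 \left(36 + 0\right) = 2 \cdot 36 = 72$)
$D + q{\left(-204,95 \right)} = 72 + 2 \left(-204\right) \left(6 + 95\right) = 72 + 2 \left(-204\right) 101 = 72 - 41208 = -41136$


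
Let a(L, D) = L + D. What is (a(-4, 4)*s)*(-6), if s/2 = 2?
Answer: 0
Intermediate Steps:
a(L, D) = D + L
s = 4 (s = 2*2 = 4)
(a(-4, 4)*s)*(-6) = ((4 - 4)*4)*(-6) = (0*4)*(-6) = 0*(-6) = 0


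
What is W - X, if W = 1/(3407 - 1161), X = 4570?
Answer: -10264219/2246 ≈ -4570.0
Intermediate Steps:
W = 1/2246 ≈ 0.00044524
W - X = 1/2246 - 1*4570 = 1/2246 - 4570 = -10264219/2246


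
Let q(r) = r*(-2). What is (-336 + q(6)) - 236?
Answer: -584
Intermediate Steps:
q(r) = -2*r
(-336 + q(6)) - 236 = (-336 - 2*6) - 236 = (-336 - 12) - 236 = -348 - 236 = -584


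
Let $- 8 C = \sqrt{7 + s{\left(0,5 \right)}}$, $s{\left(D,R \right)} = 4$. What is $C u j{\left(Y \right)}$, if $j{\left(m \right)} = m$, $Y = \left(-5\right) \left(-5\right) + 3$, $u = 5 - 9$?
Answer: $14 \sqrt{11} \approx 46.433$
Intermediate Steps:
$u = -4$
$Y = 28$ ($Y = 25 + 3 = 28$)
$C = - \frac{\sqrt{11}}{8}$ ($C = - \frac{\sqrt{7 + 4}}{8} = - \frac{\sqrt{11}}{8} \approx -0.41458$)
$C u j{\left(Y \right)} = - \frac{\sqrt{11}}{8} \left(-4\right) 28 = \frac{\sqrt{11}}{2} \cdot 28 = 14 \sqrt{11}$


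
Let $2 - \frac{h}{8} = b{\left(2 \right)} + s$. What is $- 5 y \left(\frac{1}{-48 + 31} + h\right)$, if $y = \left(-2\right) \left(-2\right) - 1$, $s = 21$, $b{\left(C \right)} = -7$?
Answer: $\frac{24495}{17} \approx 1440.9$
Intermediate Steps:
$y = 3$ ($y = 4 - 1 = 3$)
$h = -96$ ($h = 16 - 8 \left(-7 + 21\right) = 16 - 112 = -96$)
$- 5 y \left(\frac{1}{-48 + 31} + h\right) = \left(-5\right) 3 \left(\frac{1}{-48 + 31} - 96\right) = - 15 \left(\frac{1}{-17} - 96\right) = - 15 \left(- \frac{1}{17} - 96\right) = \left(-15\right) \left(- \frac{1633}{17}\right) = \frac{24495}{17}$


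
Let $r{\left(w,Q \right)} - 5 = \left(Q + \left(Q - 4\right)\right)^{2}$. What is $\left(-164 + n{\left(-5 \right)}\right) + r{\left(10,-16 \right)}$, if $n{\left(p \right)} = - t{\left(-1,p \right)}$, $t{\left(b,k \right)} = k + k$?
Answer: $1147$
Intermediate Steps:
$t{\left(b,k \right)} = 2 k$
$r{\left(w,Q \right)} = 5 + \left(-4 + 2 Q\right)^{2}$ ($r{\left(w,Q \right)} = 5 + \left(Q + \left(Q - 4\right)\right)^{2} = 5 + \left(Q + \left(-4 + Q\right)\right)^{2} = 5 + \left(-4 + 2 Q\right)^{2}$)
$n{\left(p \right)} = - 2 p$
$\left(-164 + n{\left(-5 \right)}\right) + r{\left(10,-16 \right)} = \left(-164 - -10\right) + \left(5 + 4 \left(-2 - 16\right)^{2}\right) = \left(-164 + 10\right) + \left(5 + 4 \left(-18\right)^{2}\right) = -154 + \left(5 + 4 \cdot 324\right) = -154 + \left(5 + 1296\right) = -154 + 1301 = 1147$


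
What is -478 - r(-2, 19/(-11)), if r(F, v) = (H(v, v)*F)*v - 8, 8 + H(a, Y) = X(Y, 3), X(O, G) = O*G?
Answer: -51360/121 ≈ -424.46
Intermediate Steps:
X(O, G) = G*O
H(a, Y) = -8 + 3*Y
r(F, v) = -8 + F*v*(-8 + 3*v) (r(F, v) = ((-8 + 3*v)*F)*v - 8 = (F*(-8 + 3*v))*v - 8 = F*v*(-8 + 3*v) - 8 = -8 + F*v*(-8 + 3*v))
-478 - r(-2, 19/(-11)) = -478 - (-8 - 2*19/(-11)*(-8 + 3*(19/(-11)))) = -478 - (-8 - 2*19*(-1/11)*(-8 + 3*(19*(-1/11)))) = -478 - (-8 - 2*(-19/11)*(-8 + 3*(-19/11))) = -478 - (-8 - 2*(-19/11)*(-8 - 57/11)) = -478 - (-8 - 2*(-19/11)*(-145/11)) = -478 - (-8 - 5510/121) = -478 - 1*(-6478/121) = -478 + 6478/121 = -51360/121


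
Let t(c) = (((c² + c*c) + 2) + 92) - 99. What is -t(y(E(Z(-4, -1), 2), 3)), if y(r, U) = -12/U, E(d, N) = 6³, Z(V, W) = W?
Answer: -27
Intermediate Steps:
E(d, N) = 216
t(c) = -5 + 2*c² (t(c) = (((c² + c²) + 2) + 92) - 99 = ((2*c² + 2) + 92) - 99 = ((2 + 2*c²) + 92) - 99 = (94 + 2*c²) - 99 = -5 + 2*c²)
-t(y(E(Z(-4, -1), 2), 3)) = -(-5 + 2*(-12/3)²) = -(-5 + 2*(-12*⅓)²) = -(-5 + 2*(-4)²) = -(-5 + 2*16) = -(-5 + 32) = -1*27 = -27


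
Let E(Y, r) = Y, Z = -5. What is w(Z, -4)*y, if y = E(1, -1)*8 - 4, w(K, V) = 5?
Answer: 20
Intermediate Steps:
y = 4 (y = 1*8 - 4 = 8 - 4 = 4)
w(Z, -4)*y = 5*4 = 20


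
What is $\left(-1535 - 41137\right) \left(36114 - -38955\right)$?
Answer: $-3203344368$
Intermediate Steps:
$\left(-1535 - 41137\right) \left(36114 - -38955\right) = - 42672 \left(36114 + 38955\right) = \left(-42672\right) 75069 = -3203344368$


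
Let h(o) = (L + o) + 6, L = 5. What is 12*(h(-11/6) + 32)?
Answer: 494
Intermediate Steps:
h(o) = 11 + o (h(o) = (5 + o) + 6 = 11 + o)
12*(h(-11/6) + 32) = 12*((11 - 11/6) + 32) = 12*(55/6 + 32) = 12*(247/6) = 494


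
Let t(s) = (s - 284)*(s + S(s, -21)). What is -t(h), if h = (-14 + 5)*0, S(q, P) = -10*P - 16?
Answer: 55096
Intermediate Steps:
S(q, P) = -16 - 10*P
h = 0 (h = -9*0 = 0)
t(s) = (-284 + s)*(194 + s) (t(s) = (s - 284)*(s + (-16 - 10*(-21))) = (-284 + s)*(s + (-16 + 210)) = (-284 + s)*(s + 194) = (-284 + s)*(194 + s))
-t(h) = -(-55096 + 0² - 90*0) = -(-55096 + 0 + 0) = -1*(-55096) = 55096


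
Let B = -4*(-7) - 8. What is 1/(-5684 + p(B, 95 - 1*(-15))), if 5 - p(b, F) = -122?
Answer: -1/5557 ≈ -0.00017995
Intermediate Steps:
B = 20 (B = 28 - 8 = 20)
p(b, F) = 127 (p(b, F) = 5 - 1*(-122) = 5 + 122 = 127)
1/(-5684 + p(B, 95 - 1*(-15))) = 1/(-5684 + 127) = 1/(-5557) = -1/5557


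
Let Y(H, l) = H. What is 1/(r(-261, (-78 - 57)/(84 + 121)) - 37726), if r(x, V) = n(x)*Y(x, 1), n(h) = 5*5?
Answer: -1/44251 ≈ -2.2598e-5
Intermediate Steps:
n(h) = 25
r(x, V) = 25*x
1/(r(-261, (-78 - 57)/(84 + 121)) - 37726) = 1/(25*(-261) - 37726) = 1/(-6525 - 37726) = 1/(-44251) = -1/44251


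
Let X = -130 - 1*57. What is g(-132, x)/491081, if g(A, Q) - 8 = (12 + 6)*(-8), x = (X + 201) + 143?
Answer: -136/491081 ≈ -0.00027694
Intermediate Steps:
X = -187 (X = -130 - 57 = -187)
x = 157 (x = (-187 + 201) + 143 = 14 + 143 = 157)
g(A, Q) = -136 (g(A, Q) = 8 + (12 + 6)*(-8) = 8 + 18*(-8) = 8 - 144 = -136)
g(-132, x)/491081 = -136/491081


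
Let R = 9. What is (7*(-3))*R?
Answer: -189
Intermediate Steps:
(7*(-3))*R = (7*(-3))*9 = -21*9 = -189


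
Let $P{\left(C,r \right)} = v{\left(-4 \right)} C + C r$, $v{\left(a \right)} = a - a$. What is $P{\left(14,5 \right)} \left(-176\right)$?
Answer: $-12320$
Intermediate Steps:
$v{\left(a \right)} = 0$
$P{\left(C,r \right)} = C r$ ($P{\left(C,r \right)} = 0 C + C r = 0 + C r = C r$)
$P{\left(14,5 \right)} \left(-176\right) = 14 \cdot 5 \left(-176\right) = 70 \left(-176\right) = -12320$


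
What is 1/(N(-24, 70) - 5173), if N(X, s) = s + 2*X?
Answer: -1/5151 ≈ -0.00019414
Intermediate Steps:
1/(N(-24, 70) - 5173) = 1/((70 + 2*(-24)) - 5173) = 1/((70 - 48) - 5173) = 1/(22 - 5173) = 1/(-5151) = -1/5151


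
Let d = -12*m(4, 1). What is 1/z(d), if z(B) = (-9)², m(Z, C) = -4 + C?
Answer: 1/81 ≈ 0.012346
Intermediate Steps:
d = 36 (d = -12*(-4 + 1) = -12*(-3) = 36)
z(B) = 81
1/z(d) = 1/81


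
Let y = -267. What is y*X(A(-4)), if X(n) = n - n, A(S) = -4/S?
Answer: 0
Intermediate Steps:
X(n) = 0
y*X(A(-4)) = -267*0 = 0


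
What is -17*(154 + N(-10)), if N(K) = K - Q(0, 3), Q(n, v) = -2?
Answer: -2482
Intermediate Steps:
N(K) = 2 + K (N(K) = K - 1*(-2) = K + 2 = 2 + K)
-17*(154 + N(-10)) = -17*(154 + (2 - 10)) = -17*(154 - 8) = -17*146 = -2482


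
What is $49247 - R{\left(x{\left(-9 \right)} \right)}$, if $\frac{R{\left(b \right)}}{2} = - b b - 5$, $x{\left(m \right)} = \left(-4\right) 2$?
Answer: $49385$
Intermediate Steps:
$x{\left(m \right)} = -8$
$R{\left(b \right)} = -10 - 2 b^{2}$ ($R{\left(b \right)} = 2 \left(- b b - 5\right) = 2 \left(- b^{2} - 5\right) = 2 \left(-5 - b^{2}\right) = -10 - 2 b^{2}$)
$49247 - R{\left(x{\left(-9 \right)} \right)} = 49247 - \left(-10 - 2 \left(-8\right)^{2}\right) = 49247 - \left(-10 - 128\right) = 49247 - -138 = 49247 + 138 = 49385$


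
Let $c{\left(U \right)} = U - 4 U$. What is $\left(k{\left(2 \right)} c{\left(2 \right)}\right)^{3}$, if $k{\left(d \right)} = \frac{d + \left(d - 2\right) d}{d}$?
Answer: $-216$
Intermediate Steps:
$k{\left(d \right)} = \frac{d + d \left(-2 + d\right)}{d}$ ($k{\left(d \right)} = \frac{d + \left(-2 + d\right) d}{d} = \frac{d + d \left(-2 + d\right)}{d}$)
$c{\left(U \right)} = - 3 U$
$\left(k{\left(2 \right)} c{\left(2 \right)}\right)^{3} = \left(\left(-1 + 2\right) \left(\left(-3\right) 2\right)\right)^{3} = \left(1 \left(-6\right)\right)^{3} = \left(-6\right)^{3} = -216$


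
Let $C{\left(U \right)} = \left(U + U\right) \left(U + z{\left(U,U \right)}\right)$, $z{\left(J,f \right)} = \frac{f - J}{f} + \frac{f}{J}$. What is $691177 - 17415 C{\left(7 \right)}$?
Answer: $-1259303$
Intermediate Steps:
$z{\left(J,f \right)} = \frac{f}{J} + \frac{f - J}{f}$ ($z{\left(J,f \right)} = \frac{f - J}{f} + \frac{f}{J} = \frac{f}{J} + \frac{f - J}{f}$)
$C{\left(U \right)} = 2 U \left(1 + U\right)$ ($C{\left(U \right)} = \left(U + U\right) \left(U + \left(1 + \frac{U}{U} - \frac{U}{U}\right)\right) = 2 U \left(U + \left(1 + 1 - 1\right)\right) = 2 U \left(U + 1\right) = 2 U \left(1 + U\right)$)
$691177 - 17415 C{\left(7 \right)} = 691177 - 17415 \cdot 2 \cdot 7 \left(1 + 7\right) = 691177 - 17415 \cdot 2 \cdot 7 \cdot 8 = 691177 - 1950480 = -1259303$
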